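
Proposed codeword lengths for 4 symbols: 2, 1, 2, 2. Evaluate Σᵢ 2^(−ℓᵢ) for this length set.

1.25

With common denominator 2^2 = 4: Σ 2^(−ℓᵢ) = 1/4 + 2/4 + 1/4 + 1/4 = 5/4 = 1.25.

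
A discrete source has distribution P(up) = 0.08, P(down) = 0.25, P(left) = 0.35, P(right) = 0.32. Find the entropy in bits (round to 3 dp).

1.848 bits

H = −Σ pᵢ log₂ pᵢ.
−0.08·log₂(0.08) = 0.2915
−0.25·log₂(0.25) = 0.5000
−0.35·log₂(0.35) = 0.5301
−0.32·log₂(0.32) = 0.5260
Sum ≈ 1.8476 → 1.848 bits.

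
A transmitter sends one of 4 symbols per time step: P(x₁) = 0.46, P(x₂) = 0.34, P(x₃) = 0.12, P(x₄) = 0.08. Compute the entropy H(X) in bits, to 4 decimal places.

H = −Σ pᵢ log₂ pᵢ.
−0.46·log₂(0.46) = 0.5153
−0.34·log₂(0.34) = 0.5292
−0.12·log₂(0.12) = 0.3671
−0.08·log₂(0.08) = 0.2915
Sum ≈ 1.7031 → 1.7031 bits.

1.7031 bits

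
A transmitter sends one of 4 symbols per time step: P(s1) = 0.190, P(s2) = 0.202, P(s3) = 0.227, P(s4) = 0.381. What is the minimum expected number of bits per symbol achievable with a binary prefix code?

2 bits/symbol

Repeatedly combine the two least-probable nodes; the expected code length is the sum of the merged weights.
merge 19/100 + 101/500 → 49/125
merge 227/1000 + 381/1000 → 76/125
merge 49/125 + 76/125 → 1
L = 49/125 + 76/125 + 1 = 2 bits/symbol.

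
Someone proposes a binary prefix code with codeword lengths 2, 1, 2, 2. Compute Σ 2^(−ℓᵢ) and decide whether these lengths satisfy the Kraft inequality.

With common denominator 2^2 = 4: Σ 2^(−ℓᵢ) = 1/4 + 2/4 + 1/4 + 1/4 = 5/4 = 1.25.
Kraft's inequality requires Σ ≤ 1; here Σ = 1.25 > 1, so no such prefix code exists.

1.25; no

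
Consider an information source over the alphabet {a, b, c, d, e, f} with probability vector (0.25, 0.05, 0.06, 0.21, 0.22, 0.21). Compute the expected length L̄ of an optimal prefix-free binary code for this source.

Repeatedly combine the two least-probable nodes; the expected code length is the sum of the merged weights.
merge 1/20 + 3/50 → 11/100
merge 11/100 + 21/100 → 8/25
merge 21/100 + 11/50 → 43/100
merge 1/4 + 8/25 → 57/100
merge 43/100 + 57/100 → 1
L = 11/100 + 8/25 + 43/100 + 57/100 + 1 = 243/100 = 2.43 bits/symbol.

2.43 bits/symbol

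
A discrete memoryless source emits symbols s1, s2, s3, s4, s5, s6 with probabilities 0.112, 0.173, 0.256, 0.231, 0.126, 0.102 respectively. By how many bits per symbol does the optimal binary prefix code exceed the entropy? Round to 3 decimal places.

Entropy H = −Σ p log₂ p ≈ 2.4957 bits.
Huffman merges: 51/500+14/125→107/500; 63/500+173/1000→299/1000; 107/500+231/1000→89/200; 32/125+299/1000→111/200; 89/200+111/200→1. L = 2513/1000 ≈ 2.5130.
L − H = 2.5130 − 2.4957 = 0.017 bits.

0.017 bits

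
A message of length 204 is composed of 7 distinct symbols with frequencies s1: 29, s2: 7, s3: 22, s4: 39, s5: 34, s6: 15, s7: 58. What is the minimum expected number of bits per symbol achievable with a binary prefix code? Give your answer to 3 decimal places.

2.632 bits/symbol

Probabilities are the counts divided by 204.
Repeatedly combine the two least-probable nodes; the expected code length is the sum of the merged weights.
merge 7/204 + 5/68 → 11/102
merge 11/102 + 11/102 → 11/51
merge 29/204 + 1/6 → 21/68
merge 13/68 + 11/51 → 83/204
merge 29/102 + 21/68 → 121/204
merge 83/204 + 121/204 → 1
L = 11/102 + 11/51 + 21/68 + 83/204 + 121/204 + 1 = 179/68 ≈ 2.632 bits/symbol.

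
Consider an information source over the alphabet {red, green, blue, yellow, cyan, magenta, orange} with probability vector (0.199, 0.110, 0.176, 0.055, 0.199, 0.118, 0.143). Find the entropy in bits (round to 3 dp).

H = −Σ pᵢ log₂ pᵢ.
−0.199·log₂(0.199) = 0.4635
−0.110·log₂(0.110) = 0.3503
−0.176·log₂(0.176) = 0.4411
−0.055·log₂(0.055) = 0.2301
−0.199·log₂(0.199) = 0.4635
−0.118·log₂(0.118) = 0.3638
−0.143·log₂(0.143) = 0.4012
Sum ≈ 2.7136 → 2.714 bits.

2.714 bits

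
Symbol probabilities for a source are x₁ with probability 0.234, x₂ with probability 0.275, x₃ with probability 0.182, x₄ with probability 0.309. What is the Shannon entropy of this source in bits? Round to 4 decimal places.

1.9734 bits

H = −Σ pᵢ log₂ pᵢ.
−0.234·log₂(0.234) = 0.4903
−0.275·log₂(0.275) = 0.5122
−0.182·log₂(0.182) = 0.4474
−0.309·log₂(0.309) = 0.5235
Sum ≈ 1.9734 → 1.9734 bits.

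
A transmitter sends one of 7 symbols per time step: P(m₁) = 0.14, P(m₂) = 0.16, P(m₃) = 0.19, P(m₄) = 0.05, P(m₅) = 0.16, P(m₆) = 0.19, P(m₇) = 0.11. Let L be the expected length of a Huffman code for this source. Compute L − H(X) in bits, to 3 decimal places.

0.060 bits

Entropy H = −Σ p log₂ p ≈ 2.7200 bits.
Huffman merges: 1/20+11/100→4/25; 7/50+4/25→3/10; 4/25+4/25→8/25; 19/100+19/100→19/50; 3/10+8/25→31/50; 19/50+31/50→1. L = 139/50 ≈ 2.7800.
L − H = 2.7800 − 2.7200 = 0.060 bits.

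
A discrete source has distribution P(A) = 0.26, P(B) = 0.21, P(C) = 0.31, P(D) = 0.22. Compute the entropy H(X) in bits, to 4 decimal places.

H = −Σ pᵢ log₂ pᵢ.
−0.26·log₂(0.26) = 0.5053
−0.21·log₂(0.21) = 0.4728
−0.31·log₂(0.31) = 0.5238
−0.22·log₂(0.22) = 0.4806
Sum ≈ 1.9825 → 1.9825 bits.

1.9825 bits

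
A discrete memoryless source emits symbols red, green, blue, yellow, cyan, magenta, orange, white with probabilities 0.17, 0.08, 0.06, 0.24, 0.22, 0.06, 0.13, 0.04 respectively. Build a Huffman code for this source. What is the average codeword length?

2.78 bits/symbol

Repeatedly combine the two least-probable nodes; the expected code length is the sum of the merged weights.
merge 1/25 + 3/50 → 1/10
merge 3/50 + 2/25 → 7/50
merge 1/10 + 13/100 → 23/100
merge 7/50 + 17/100 → 31/100
merge 11/50 + 23/100 → 9/20
merge 6/25 + 31/100 → 11/20
merge 9/20 + 11/20 → 1
L = 1/10 + 7/50 + 23/100 + 31/100 + 9/20 + 11/20 + 1 = 139/50 = 2.78 bits/symbol.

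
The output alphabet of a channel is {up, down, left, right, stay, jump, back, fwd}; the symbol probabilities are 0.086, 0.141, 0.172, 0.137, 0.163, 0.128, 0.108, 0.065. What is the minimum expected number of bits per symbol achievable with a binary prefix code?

Repeatedly combine the two least-probable nodes; the expected code length is the sum of the merged weights.
merge 13/200 + 43/500 → 151/1000
merge 27/250 + 16/125 → 59/250
merge 137/1000 + 141/1000 → 139/500
merge 151/1000 + 163/1000 → 157/500
merge 43/250 + 59/250 → 51/125
merge 139/500 + 157/500 → 74/125
merge 51/125 + 74/125 → 1
L = 151/1000 + 59/250 + 139/500 + 157/500 + 51/125 + 74/125 + 1 = 2979/1000 = 2.979 bits/symbol.

2.979 bits/symbol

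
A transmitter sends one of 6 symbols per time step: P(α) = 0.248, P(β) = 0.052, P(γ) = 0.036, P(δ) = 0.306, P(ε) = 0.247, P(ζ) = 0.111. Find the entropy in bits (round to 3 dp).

H = −Σ pᵢ log₂ pᵢ.
−0.248·log₂(0.248) = 0.4989
−0.052·log₂(0.052) = 0.2218
−0.036·log₂(0.036) = 0.1727
−0.306·log₂(0.306) = 0.5228
−0.247·log₂(0.247) = 0.4983
−0.111·log₂(0.111) = 0.3520
Sum ≈ 2.2664 → 2.266 bits.

2.266 bits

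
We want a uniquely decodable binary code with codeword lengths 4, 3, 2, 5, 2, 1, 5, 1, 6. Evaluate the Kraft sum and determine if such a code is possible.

With common denominator 2^6 = 64: Σ 2^(−ℓᵢ) = 4/64 + 8/64 + 16/64 + 2/64 + 16/64 + 32/64 + 2/64 + 32/64 + 1/64 = 113/64 = 1.765625.
Kraft's inequality requires Σ ≤ 1; here Σ = 1.765625 > 1, so no such prefix code exists.

1.765625; no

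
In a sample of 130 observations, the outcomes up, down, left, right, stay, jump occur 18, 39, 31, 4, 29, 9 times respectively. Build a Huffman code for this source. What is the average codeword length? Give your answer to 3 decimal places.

2.338 bits/symbol

Probabilities are the counts divided by 130.
Repeatedly combine the two least-probable nodes; the expected code length is the sum of the merged weights.
merge 2/65 + 9/130 → 1/10
merge 1/10 + 9/65 → 31/130
merge 29/130 + 31/130 → 6/13
merge 31/130 + 3/10 → 7/13
merge 6/13 + 7/13 → 1
L = 1/10 + 31/130 + 6/13 + 7/13 + 1 = 152/65 ≈ 2.338 bits/symbol.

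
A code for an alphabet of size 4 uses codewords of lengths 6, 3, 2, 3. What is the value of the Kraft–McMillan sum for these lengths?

0.515625

With common denominator 2^6 = 64: Σ 2^(−ℓᵢ) = 1/64 + 8/64 + 16/64 + 8/64 = 33/64 = 0.515625.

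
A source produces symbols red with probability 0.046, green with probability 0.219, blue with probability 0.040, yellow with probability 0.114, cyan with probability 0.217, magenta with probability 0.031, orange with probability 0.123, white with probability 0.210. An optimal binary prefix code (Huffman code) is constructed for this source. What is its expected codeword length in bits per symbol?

2.752 bits/symbol

Repeatedly combine the two least-probable nodes; the expected code length is the sum of the merged weights.
merge 31/1000 + 1/25 → 71/1000
merge 23/500 + 71/1000 → 117/1000
merge 57/500 + 117/1000 → 231/1000
merge 123/1000 + 21/100 → 333/1000
merge 217/1000 + 219/1000 → 109/250
merge 231/1000 + 333/1000 → 141/250
merge 109/250 + 141/250 → 1
L = 71/1000 + 117/1000 + 231/1000 + 333/1000 + 109/250 + 141/250 + 1 = 344/125 = 2.752 bits/symbol.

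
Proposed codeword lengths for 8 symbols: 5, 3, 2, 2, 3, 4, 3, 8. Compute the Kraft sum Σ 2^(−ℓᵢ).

0.97265625

With common denominator 2^8 = 256: Σ 2^(−ℓᵢ) = 8/256 + 32/256 + 64/256 + 64/256 + 32/256 + 16/256 + 32/256 + 1/256 = 249/256 = 0.97265625.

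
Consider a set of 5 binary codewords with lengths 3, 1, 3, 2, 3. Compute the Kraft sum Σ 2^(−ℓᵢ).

With common denominator 2^3 = 8: Σ 2^(−ℓᵢ) = 1/8 + 4/8 + 1/8 + 2/8 + 1/8 = 9/8 = 1.125.

1.125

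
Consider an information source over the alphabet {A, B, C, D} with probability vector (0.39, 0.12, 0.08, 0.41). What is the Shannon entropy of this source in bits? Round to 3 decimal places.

H = −Σ pᵢ log₂ pᵢ.
−0.39·log₂(0.39) = 0.5298
−0.12·log₂(0.12) = 0.3671
−0.08·log₂(0.08) = 0.2915
−0.41·log₂(0.41) = 0.5274
Sum ≈ 1.7158 → 1.716 bits.

1.716 bits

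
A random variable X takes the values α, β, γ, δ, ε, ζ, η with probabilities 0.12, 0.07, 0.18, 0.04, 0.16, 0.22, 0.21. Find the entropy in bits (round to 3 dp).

2.643 bits

H = −Σ pᵢ log₂ pᵢ.
−0.12·log₂(0.12) = 0.3671
−0.07·log₂(0.07) = 0.2686
−0.18·log₂(0.18) = 0.4453
−0.04·log₂(0.04) = 0.1858
−0.16·log₂(0.16) = 0.4230
−0.22·log₂(0.22) = 0.4806
−0.21·log₂(0.21) = 0.4728
Sum ≈ 2.6431 → 2.643 bits.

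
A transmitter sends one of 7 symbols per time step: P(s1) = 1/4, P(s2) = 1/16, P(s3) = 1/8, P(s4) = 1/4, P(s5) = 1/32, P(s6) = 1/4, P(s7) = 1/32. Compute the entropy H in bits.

Each probability is a power of 1/2, so log₂(1/p) is an integer.
H = Σ p·log₂(1/p) = 1/4·2 + 1/16·4 + 1/8·3 + 1/4·2 + 1/32·5 + 1/4·2 + 1/32·5 = 2.4375 bits.

2.4375 bits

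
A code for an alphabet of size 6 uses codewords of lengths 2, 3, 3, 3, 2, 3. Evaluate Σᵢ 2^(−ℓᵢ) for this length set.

With common denominator 2^3 = 8: Σ 2^(−ℓᵢ) = 2/8 + 1/8 + 1/8 + 1/8 + 2/8 + 1/8 = 8/8 = 1.

1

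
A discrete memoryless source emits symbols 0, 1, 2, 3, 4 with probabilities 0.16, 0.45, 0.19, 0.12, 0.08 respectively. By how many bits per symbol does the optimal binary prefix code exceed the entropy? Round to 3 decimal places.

0.045 bits

Entropy H = −Σ p log₂ p ≈ 2.0552 bits.
Huffman merges: 2/25+3/25→1/5; 4/25+19/100→7/20; 1/5+7/20→11/20; 9/20+11/20→1. L = 21/10 ≈ 2.1000.
L − H = 2.1000 − 2.0552 = 0.045 bits.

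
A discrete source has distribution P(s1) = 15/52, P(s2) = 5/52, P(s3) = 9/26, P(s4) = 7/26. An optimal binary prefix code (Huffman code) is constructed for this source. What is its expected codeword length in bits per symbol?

2 bits/symbol

Repeatedly combine the two least-probable nodes; the expected code length is the sum of the merged weights.
merge 5/52 + 7/26 → 19/52
merge 15/52 + 9/26 → 33/52
merge 19/52 + 33/52 → 1
L = 19/52 + 33/52 + 1 = 2 bits/symbol.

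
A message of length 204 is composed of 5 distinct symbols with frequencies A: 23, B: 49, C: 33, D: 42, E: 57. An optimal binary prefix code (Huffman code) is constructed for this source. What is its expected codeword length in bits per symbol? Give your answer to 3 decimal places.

2.275 bits/symbol

Probabilities are the counts divided by 204.
Repeatedly combine the two least-probable nodes; the expected code length is the sum of the merged weights.
merge 23/204 + 11/68 → 14/51
merge 7/34 + 49/204 → 91/204
merge 14/51 + 19/68 → 113/204
merge 91/204 + 113/204 → 1
L = 14/51 + 91/204 + 113/204 + 1 = 116/51 ≈ 2.275 bits/symbol.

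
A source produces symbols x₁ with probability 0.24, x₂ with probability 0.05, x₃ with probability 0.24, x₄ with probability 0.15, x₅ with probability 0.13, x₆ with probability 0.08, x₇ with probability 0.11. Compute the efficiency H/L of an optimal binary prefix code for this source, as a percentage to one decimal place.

Entropy H = −Σ p log₂ p ≈ 2.6393 bits.
Huffman merges: 1/20+2/25→13/100; 11/100+13/100→6/25; 13/100+3/20→7/25; 6/25+6/25→12/25; 6/25+7/25→13/25; 12/25+13/25→1. L = 53/20 ≈ 2.6500.
Efficiency = H/L = 2.6393/2.6500 = 99.6%.

99.6%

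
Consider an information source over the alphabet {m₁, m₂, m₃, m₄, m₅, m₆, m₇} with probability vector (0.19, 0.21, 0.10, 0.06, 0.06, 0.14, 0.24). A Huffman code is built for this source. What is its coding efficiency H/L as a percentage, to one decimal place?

Entropy H = −Σ p log₂ p ≈ 2.6386 bits.
Huffman merges: 3/50+3/50→3/25; 1/10+3/25→11/50; 7/50+19/100→33/100; 21/100+11/50→43/100; 6/25+33/100→57/100; 43/100+57/100→1. L = 267/100 ≈ 2.6700.
Efficiency = H/L = 2.6386/2.6700 = 98.8%.

98.8%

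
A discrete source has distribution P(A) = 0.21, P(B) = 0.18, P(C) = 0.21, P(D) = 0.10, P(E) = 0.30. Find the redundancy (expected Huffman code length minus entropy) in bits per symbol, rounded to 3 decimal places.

Entropy H = −Σ p log₂ p ≈ 2.2442 bits.
Huffman merges: 1/10+9/50→7/25; 21/100+21/100→21/50; 7/25+3/10→29/50; 21/50+29/50→1. L = 57/25 ≈ 2.2800.
L − H = 2.2800 − 2.2442 = 0.036 bits.

0.036 bits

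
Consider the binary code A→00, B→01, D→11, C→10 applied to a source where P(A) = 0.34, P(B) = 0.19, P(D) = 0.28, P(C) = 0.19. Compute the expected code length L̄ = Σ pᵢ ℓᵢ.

2 bits/symbol

L̄ = Σ pᵢ·ℓᵢ = 0.34·2 + 0.19·2 + 0.28·2 + 0.19·2 = 2 bits/symbol.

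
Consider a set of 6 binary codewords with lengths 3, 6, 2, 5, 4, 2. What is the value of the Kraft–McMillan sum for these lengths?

With common denominator 2^6 = 64: Σ 2^(−ℓᵢ) = 8/64 + 1/64 + 16/64 + 2/64 + 4/64 + 16/64 = 47/64 = 0.734375.

0.734375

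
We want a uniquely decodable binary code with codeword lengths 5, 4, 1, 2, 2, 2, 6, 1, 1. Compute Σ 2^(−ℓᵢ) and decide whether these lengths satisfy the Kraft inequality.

With common denominator 2^6 = 64: Σ 2^(−ℓᵢ) = 2/64 + 4/64 + 32/64 + 16/64 + 16/64 + 16/64 + 1/64 + 32/64 + 32/64 = 151/64 = 2.359375.
Kraft's inequality requires Σ ≤ 1; here Σ = 2.359375 > 1, so no such prefix code exists.

2.359375; no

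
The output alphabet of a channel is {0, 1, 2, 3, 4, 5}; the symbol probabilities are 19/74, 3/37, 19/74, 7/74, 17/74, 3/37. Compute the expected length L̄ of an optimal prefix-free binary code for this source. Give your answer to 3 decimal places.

Repeatedly combine the two least-probable nodes; the expected code length is the sum of the merged weights.
merge 3/37 + 3/37 → 6/37
merge 7/74 + 6/37 → 19/74
merge 17/74 + 19/74 → 18/37
merge 19/74 + 19/74 → 19/37
merge 18/37 + 19/37 → 1
L = 6/37 + 19/74 + 18/37 + 19/37 + 1 = 179/74 ≈ 2.419 bits/symbol.

2.419 bits/symbol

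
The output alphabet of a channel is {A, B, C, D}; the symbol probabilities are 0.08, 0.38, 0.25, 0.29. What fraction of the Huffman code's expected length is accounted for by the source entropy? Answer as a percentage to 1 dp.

Entropy H = −Σ p log₂ p ≈ 1.8399 bits.
Huffman merges: 2/25+1/4→33/100; 29/100+33/100→31/50; 19/50+31/50→1. L = 39/20 ≈ 1.9500.
Efficiency = H/L = 1.8399/1.9500 = 94.4%.

94.4%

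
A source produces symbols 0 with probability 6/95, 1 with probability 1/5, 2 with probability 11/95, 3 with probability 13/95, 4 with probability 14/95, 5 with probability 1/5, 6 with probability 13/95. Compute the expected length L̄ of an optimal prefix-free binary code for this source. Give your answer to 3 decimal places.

2.779 bits/symbol

Repeatedly combine the two least-probable nodes; the expected code length is the sum of the merged weights.
merge 6/95 + 11/95 → 17/95
merge 13/95 + 13/95 → 26/95
merge 14/95 + 17/95 → 31/95
merge 1/5 + 1/5 → 2/5
merge 26/95 + 31/95 → 3/5
merge 2/5 + 3/5 → 1
L = 17/95 + 26/95 + 31/95 + 2/5 + 3/5 + 1 = 264/95 ≈ 2.779 bits/symbol.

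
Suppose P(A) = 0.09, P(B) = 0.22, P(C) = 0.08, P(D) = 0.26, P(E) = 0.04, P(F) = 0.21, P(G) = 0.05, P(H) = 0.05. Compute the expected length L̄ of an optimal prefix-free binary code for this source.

2.71 bits/symbol

Repeatedly combine the two least-probable nodes; the expected code length is the sum of the merged weights.
merge 1/25 + 1/20 → 9/100
merge 1/20 + 2/25 → 13/100
merge 9/100 + 9/100 → 9/50
merge 13/100 + 9/50 → 31/100
merge 21/100 + 11/50 → 43/100
merge 13/50 + 31/100 → 57/100
merge 43/100 + 57/100 → 1
L = 9/100 + 13/100 + 9/50 + 31/100 + 43/100 + 57/100 + 1 = 271/100 = 2.71 bits/symbol.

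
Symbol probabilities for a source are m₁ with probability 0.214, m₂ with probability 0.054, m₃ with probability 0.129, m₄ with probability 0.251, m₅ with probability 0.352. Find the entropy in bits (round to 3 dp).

2.115 bits

H = −Σ pᵢ log₂ pᵢ.
−0.214·log₂(0.214) = 0.4760
−0.054·log₂(0.054) = 0.2274
−0.129·log₂(0.129) = 0.3811
−0.251·log₂(0.251) = 0.5006
−0.352·log₂(0.352) = 0.5302
Sum ≈ 2.1153 → 2.115 bits.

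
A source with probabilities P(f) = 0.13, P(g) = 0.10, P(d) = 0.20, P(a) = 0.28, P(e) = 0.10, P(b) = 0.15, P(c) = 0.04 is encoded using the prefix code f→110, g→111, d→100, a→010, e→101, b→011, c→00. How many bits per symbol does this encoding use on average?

2.96 bits/symbol

L̄ = Σ pᵢ·ℓᵢ = 0.13·3 + 0.10·3 + 0.20·3 + 0.28·3 + 0.10·3 + 0.15·3 + 0.04·2 = 2.96 bits/symbol.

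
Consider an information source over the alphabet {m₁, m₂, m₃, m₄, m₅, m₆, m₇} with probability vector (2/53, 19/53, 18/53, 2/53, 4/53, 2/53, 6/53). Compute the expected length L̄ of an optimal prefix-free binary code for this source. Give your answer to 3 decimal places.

2.321 bits/symbol

Repeatedly combine the two least-probable nodes; the expected code length is the sum of the merged weights.
merge 2/53 + 2/53 → 4/53
merge 2/53 + 4/53 → 6/53
merge 4/53 + 6/53 → 10/53
merge 6/53 + 10/53 → 16/53
merge 16/53 + 18/53 → 34/53
merge 19/53 + 34/53 → 1
L = 4/53 + 6/53 + 10/53 + 16/53 + 34/53 + 1 = 123/53 ≈ 2.321 bits/symbol.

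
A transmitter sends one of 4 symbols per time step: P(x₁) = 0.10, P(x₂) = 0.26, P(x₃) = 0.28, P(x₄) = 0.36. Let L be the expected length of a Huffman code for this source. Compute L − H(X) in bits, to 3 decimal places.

0.118 bits

Entropy H = −Σ p log₂ p ≈ 1.8823 bits.
Huffman merges: 1/10+13/50→9/25; 7/25+9/25→16/25; 9/25+16/25→1. L = 2 ≈ 2.0000.
L − H = 2.0000 − 1.8823 = 0.118 bits.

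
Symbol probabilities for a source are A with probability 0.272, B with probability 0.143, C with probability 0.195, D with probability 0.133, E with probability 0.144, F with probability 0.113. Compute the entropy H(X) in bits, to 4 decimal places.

H = −Σ pᵢ log₂ pᵢ.
−0.272·log₂(0.272) = 0.5109
−0.143·log₂(0.143) = 0.4012
−0.195·log₂(0.195) = 0.4599
−0.133·log₂(0.133) = 0.3871
−0.144·log₂(0.144) = 0.4026
−0.113·log₂(0.113) = 0.3555
Sum ≈ 2.5172 → 2.5172 bits.

2.5172 bits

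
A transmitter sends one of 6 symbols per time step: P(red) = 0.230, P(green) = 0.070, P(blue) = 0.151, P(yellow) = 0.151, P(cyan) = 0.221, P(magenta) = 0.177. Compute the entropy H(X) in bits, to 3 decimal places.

2.503 bits

H = −Σ pᵢ log₂ pᵢ.
−0.230·log₂(0.230) = 0.4877
−0.070·log₂(0.070) = 0.2686
−0.151·log₂(0.151) = 0.4118
−0.151·log₂(0.151) = 0.4118
−0.221·log₂(0.221) = 0.4813
−0.177·log₂(0.177) = 0.4422
Sum ≈ 2.5034 → 2.503 bits.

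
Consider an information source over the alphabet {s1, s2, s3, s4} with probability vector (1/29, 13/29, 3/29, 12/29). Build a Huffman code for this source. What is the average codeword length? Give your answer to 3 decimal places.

Repeatedly combine the two least-probable nodes; the expected code length is the sum of the merged weights.
merge 1/29 + 3/29 → 4/29
merge 4/29 + 12/29 → 16/29
merge 13/29 + 16/29 → 1
L = 4/29 + 16/29 + 1 = 49/29 ≈ 1.690 bits/symbol.

1.690 bits/symbol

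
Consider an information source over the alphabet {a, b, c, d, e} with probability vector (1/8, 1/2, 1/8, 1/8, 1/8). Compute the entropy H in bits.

Each probability is a power of 1/2, so log₂(1/p) is an integer.
H = Σ p·log₂(1/p) = 1/8·3 + 1/2·1 + 1/8·3 + 1/8·3 + 1/8·3 = 2 bits.

2 bits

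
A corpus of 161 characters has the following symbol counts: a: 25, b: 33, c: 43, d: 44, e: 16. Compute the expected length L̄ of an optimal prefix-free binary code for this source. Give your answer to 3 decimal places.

Probabilities are the counts divided by 161.
Repeatedly combine the two least-probable nodes; the expected code length is the sum of the merged weights.
merge 16/161 + 25/161 → 41/161
merge 33/161 + 41/161 → 74/161
merge 43/161 + 44/161 → 87/161
merge 74/161 + 87/161 → 1
L = 41/161 + 74/161 + 87/161 + 1 = 363/161 ≈ 2.255 bits/symbol.

2.255 bits/symbol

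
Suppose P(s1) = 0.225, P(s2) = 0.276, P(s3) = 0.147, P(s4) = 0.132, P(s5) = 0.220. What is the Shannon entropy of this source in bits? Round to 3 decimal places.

2.270 bits

H = −Σ pᵢ log₂ pᵢ.
−0.225·log₂(0.225) = 0.4842
−0.276·log₂(0.276) = 0.5126
−0.147·log₂(0.147) = 0.4066
−0.132·log₂(0.132) = 0.3856
−0.220·log₂(0.220) = 0.4806
Sum ≈ 2.2696 → 2.270 bits.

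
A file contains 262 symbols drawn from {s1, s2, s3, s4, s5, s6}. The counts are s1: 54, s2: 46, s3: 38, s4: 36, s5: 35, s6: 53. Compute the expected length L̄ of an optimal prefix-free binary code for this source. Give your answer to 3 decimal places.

2.592 bits/symbol

Probabilities are the counts divided by 262.
Repeatedly combine the two least-probable nodes; the expected code length is the sum of the merged weights.
merge 35/262 + 18/131 → 71/262
merge 19/131 + 23/131 → 42/131
merge 53/262 + 27/131 → 107/262
merge 71/262 + 42/131 → 155/262
merge 107/262 + 155/262 → 1
L = 71/262 + 42/131 + 107/262 + 155/262 + 1 = 679/262 ≈ 2.592 bits/symbol.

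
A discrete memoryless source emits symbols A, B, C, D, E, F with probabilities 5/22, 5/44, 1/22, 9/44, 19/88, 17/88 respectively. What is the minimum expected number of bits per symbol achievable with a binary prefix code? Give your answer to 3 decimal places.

2.511 bits/symbol

Repeatedly combine the two least-probable nodes; the expected code length is the sum of the merged weights.
merge 1/22 + 5/44 → 7/44
merge 7/44 + 17/88 → 31/88
merge 9/44 + 19/88 → 37/88
merge 5/22 + 31/88 → 51/88
merge 37/88 + 51/88 → 1
L = 7/44 + 31/88 + 37/88 + 51/88 + 1 = 221/88 ≈ 2.511 bits/symbol.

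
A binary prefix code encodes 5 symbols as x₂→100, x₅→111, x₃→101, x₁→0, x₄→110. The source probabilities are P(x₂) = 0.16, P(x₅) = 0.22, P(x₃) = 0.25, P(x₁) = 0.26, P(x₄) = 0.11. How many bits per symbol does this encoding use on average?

L̄ = Σ pᵢ·ℓᵢ = 0.16·3 + 0.22·3 + 0.25·3 + 0.26·1 + 0.11·3 = 2.48 bits/symbol.

2.48 bits/symbol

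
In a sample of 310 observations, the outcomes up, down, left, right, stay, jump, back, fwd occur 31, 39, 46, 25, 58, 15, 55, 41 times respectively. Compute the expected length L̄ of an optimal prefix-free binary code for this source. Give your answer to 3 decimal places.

Probabilities are the counts divided by 310.
Repeatedly combine the two least-probable nodes; the expected code length is the sum of the merged weights.
merge 3/62 + 5/62 → 4/31
merge 1/10 + 39/310 → 7/31
merge 4/31 + 41/310 → 81/310
merge 23/155 + 11/62 → 101/310
merge 29/155 + 7/31 → 64/155
merge 81/310 + 101/310 → 91/155
merge 64/155 + 91/155 → 1
L = 4/31 + 7/31 + 81/310 + 101/310 + 64/155 + 91/155 + 1 = 456/155 ≈ 2.942 bits/symbol.

2.942 bits/symbol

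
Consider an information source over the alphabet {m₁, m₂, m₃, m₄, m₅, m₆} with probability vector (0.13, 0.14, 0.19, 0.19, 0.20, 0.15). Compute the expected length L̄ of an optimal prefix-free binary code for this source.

Repeatedly combine the two least-probable nodes; the expected code length is the sum of the merged weights.
merge 13/100 + 7/50 → 27/100
merge 3/20 + 19/100 → 17/50
merge 19/100 + 1/5 → 39/100
merge 27/100 + 17/50 → 61/100
merge 39/100 + 61/100 → 1
L = 27/100 + 17/50 + 39/100 + 61/100 + 1 = 261/100 = 2.61 bits/symbol.

2.61 bits/symbol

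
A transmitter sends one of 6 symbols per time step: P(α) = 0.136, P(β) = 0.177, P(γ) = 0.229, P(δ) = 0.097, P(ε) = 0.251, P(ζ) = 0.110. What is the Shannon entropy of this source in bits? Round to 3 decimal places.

H = −Σ pᵢ log₂ pᵢ.
−0.136·log₂(0.136) = 0.3915
−0.177·log₂(0.177) = 0.4422
−0.229·log₂(0.229) = 0.4870
−0.097·log₂(0.097) = 0.3265
−0.251·log₂(0.251) = 0.5006
−0.110·log₂(0.110) = 0.3503
Sum ≈ 2.4979 → 2.498 bits.

2.498 bits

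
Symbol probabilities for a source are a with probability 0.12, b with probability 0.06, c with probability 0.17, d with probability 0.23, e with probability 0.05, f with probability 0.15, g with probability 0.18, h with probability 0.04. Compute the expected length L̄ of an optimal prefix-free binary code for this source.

Repeatedly combine the two least-probable nodes; the expected code length is the sum of the merged weights.
merge 1/25 + 1/20 → 9/100
merge 3/50 + 9/100 → 3/20
merge 3/25 + 3/20 → 27/100
merge 3/20 + 17/100 → 8/25
merge 9/50 + 23/100 → 41/100
merge 27/100 + 8/25 → 59/100
merge 41/100 + 59/100 → 1
L = 9/100 + 3/20 + 27/100 + 8/25 + 41/100 + 59/100 + 1 = 283/100 = 2.83 bits/symbol.

2.83 bits/symbol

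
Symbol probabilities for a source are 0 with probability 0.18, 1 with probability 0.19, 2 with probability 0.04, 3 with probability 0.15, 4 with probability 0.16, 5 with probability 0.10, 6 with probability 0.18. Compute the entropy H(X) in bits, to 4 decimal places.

2.6974 bits

H = −Σ pᵢ log₂ pᵢ.
−0.18·log₂(0.18) = 0.4453
−0.19·log₂(0.19) = 0.4552
−0.04·log₂(0.04) = 0.1858
−0.15·log₂(0.15) = 0.4105
−0.16·log₂(0.16) = 0.4230
−0.10·log₂(0.10) = 0.3322
−0.18·log₂(0.18) = 0.4453
Sum ≈ 2.6974 → 2.6974 bits.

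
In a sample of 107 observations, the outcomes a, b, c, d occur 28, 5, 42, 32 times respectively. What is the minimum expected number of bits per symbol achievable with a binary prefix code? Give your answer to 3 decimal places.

1.916 bits/symbol

Probabilities are the counts divided by 107.
Repeatedly combine the two least-probable nodes; the expected code length is the sum of the merged weights.
merge 5/107 + 28/107 → 33/107
merge 32/107 + 33/107 → 65/107
merge 42/107 + 65/107 → 1
L = 33/107 + 65/107 + 1 = 205/107 ≈ 1.916 bits/symbol.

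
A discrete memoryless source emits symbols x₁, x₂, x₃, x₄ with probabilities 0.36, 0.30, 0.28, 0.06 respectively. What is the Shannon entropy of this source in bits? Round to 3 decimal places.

H = −Σ pᵢ log₂ pᵢ.
−0.36·log₂(0.36) = 0.5306
−0.30·log₂(0.30) = 0.5211
−0.28·log₂(0.28) = 0.5142
−0.06·log₂(0.06) = 0.2435
Sum ≈ 1.8095 → 1.809 bits.

1.809 bits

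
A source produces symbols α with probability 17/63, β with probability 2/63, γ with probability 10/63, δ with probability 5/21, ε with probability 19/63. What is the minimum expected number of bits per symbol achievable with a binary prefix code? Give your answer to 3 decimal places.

Repeatedly combine the two least-probable nodes; the expected code length is the sum of the merged weights.
merge 2/63 + 10/63 → 4/21
merge 4/21 + 5/21 → 3/7
merge 17/63 + 19/63 → 4/7
merge 3/7 + 4/7 → 1
L = 4/21 + 3/7 + 4/7 + 1 = 46/21 ≈ 2.190 bits/symbol.

2.190 bits/symbol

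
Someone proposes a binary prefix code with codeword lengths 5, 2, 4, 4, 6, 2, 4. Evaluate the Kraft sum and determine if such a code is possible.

With common denominator 2^6 = 64: Σ 2^(−ℓᵢ) = 2/64 + 16/64 + 4/64 + 4/64 + 1/64 + 16/64 + 4/64 = 47/64 = 0.734375.
Kraft's inequality requires Σ ≤ 1; here Σ = 0.734375 ≤ 1, so such a prefix code exists.

0.734375; yes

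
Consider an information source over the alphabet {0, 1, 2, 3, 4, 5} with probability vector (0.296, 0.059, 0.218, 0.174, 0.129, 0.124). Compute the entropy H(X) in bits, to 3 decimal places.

2.433 bits

H = −Σ pᵢ log₂ pᵢ.
−0.296·log₂(0.296) = 0.5199
−0.059·log₂(0.059) = 0.2409
−0.218·log₂(0.218) = 0.4791
−0.174·log₂(0.174) = 0.4390
−0.129·log₂(0.129) = 0.3811
−0.124·log₂(0.124) = 0.3734
Sum ≈ 2.4334 → 2.433 bits.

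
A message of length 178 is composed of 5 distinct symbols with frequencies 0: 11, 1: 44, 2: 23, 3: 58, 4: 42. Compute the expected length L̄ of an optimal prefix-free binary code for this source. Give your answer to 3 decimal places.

Probabilities are the counts divided by 178.
Repeatedly combine the two least-probable nodes; the expected code length is the sum of the merged weights.
merge 11/178 + 23/178 → 17/89
merge 17/89 + 21/89 → 38/89
merge 22/89 + 29/89 → 51/89
merge 38/89 + 51/89 → 1
L = 17/89 + 38/89 + 51/89 + 1 = 195/89 ≈ 2.191 bits/symbol.

2.191 bits/symbol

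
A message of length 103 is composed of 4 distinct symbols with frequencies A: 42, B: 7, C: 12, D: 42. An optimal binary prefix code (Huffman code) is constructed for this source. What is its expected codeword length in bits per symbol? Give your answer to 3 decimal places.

1.777 bits/symbol

Probabilities are the counts divided by 103.
Repeatedly combine the two least-probable nodes; the expected code length is the sum of the merged weights.
merge 7/103 + 12/103 → 19/103
merge 19/103 + 42/103 → 61/103
merge 42/103 + 61/103 → 1
L = 19/103 + 61/103 + 1 = 183/103 ≈ 1.777 bits/symbol.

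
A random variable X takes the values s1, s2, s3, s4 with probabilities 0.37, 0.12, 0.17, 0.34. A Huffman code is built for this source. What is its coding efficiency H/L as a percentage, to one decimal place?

97.0%

Entropy H = −Σ p log₂ p ≈ 1.8616 bits.
Huffman merges: 3/25+17/100→29/100; 29/100+17/50→63/100; 37/100+63/100→1. L = 48/25 ≈ 1.9200.
Efficiency = H/L = 1.8616/1.9200 = 97.0%.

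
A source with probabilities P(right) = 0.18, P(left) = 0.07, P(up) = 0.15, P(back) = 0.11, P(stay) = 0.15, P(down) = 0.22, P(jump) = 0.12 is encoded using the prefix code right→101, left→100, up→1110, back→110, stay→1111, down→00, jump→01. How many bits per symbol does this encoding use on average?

2.96 bits/symbol

L̄ = Σ pᵢ·ℓᵢ = 0.18·3 + 0.07·3 + 0.15·4 + 0.11·3 + 0.15·4 + 0.22·2 + 0.12·2 = 2.96 bits/symbol.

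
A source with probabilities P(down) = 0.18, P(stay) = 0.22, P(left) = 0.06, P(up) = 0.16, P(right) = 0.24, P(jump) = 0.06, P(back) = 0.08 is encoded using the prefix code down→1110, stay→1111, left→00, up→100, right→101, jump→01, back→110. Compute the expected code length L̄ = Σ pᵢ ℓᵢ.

3.28 bits/symbol

L̄ = Σ pᵢ·ℓᵢ = 0.18·4 + 0.22·4 + 0.06·2 + 0.16·3 + 0.24·3 + 0.06·2 + 0.08·3 = 3.28 bits/symbol.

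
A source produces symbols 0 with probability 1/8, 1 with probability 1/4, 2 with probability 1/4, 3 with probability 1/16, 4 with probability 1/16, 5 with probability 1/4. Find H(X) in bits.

Each probability is a power of 1/2, so log₂(1/p) is an integer.
H = Σ p·log₂(1/p) = 1/8·3 + 1/4·2 + 1/4·2 + 1/16·4 + 1/16·4 + 1/4·2 = 2.375 bits.

2.375 bits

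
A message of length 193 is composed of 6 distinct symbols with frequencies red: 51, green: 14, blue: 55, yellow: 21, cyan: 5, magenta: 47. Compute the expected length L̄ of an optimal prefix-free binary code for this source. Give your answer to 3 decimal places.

Probabilities are the counts divided by 193.
Repeatedly combine the two least-probable nodes; the expected code length is the sum of the merged weights.
merge 5/193 + 14/193 → 19/193
merge 19/193 + 21/193 → 40/193
merge 40/193 + 47/193 → 87/193
merge 51/193 + 55/193 → 106/193
merge 87/193 + 106/193 → 1
L = 19/193 + 40/193 + 87/193 + 106/193 + 1 = 445/193 ≈ 2.306 bits/symbol.

2.306 bits/symbol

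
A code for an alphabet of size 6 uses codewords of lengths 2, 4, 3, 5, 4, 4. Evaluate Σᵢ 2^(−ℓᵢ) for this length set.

With common denominator 2^5 = 32: Σ 2^(−ℓᵢ) = 8/32 + 2/32 + 4/32 + 1/32 + 2/32 + 2/32 = 19/32 = 0.59375.

0.59375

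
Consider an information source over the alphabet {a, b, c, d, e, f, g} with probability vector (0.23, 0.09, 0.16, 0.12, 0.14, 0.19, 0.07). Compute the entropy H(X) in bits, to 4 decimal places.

H = −Σ pᵢ log₂ pᵢ.
−0.23·log₂(0.23) = 0.4877
−0.09·log₂(0.09) = 0.3127
−0.16·log₂(0.16) = 0.4230
−0.12·log₂(0.12) = 0.3671
−0.14·log₂(0.14) = 0.3971
−0.19·log₂(0.19) = 0.4552
−0.07·log₂(0.07) = 0.2686
Sum ≈ 2.7113 → 2.7113 bits.

2.7113 bits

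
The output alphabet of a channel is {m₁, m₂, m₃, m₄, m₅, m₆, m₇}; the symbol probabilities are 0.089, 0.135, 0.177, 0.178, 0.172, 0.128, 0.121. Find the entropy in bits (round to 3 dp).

H = −Σ pᵢ log₂ pᵢ.
−0.089·log₂(0.089) = 0.3106
−0.135·log₂(0.135) = 0.3900
−0.177·log₂(0.177) = 0.4422
−0.178·log₂(0.178) = 0.4432
−0.172·log₂(0.172) = 0.4368
−0.128·log₂(0.128) = 0.3796
−0.121·log₂(0.121) = 0.3687
Sum ≈ 2.7711 → 2.771 bits.

2.771 bits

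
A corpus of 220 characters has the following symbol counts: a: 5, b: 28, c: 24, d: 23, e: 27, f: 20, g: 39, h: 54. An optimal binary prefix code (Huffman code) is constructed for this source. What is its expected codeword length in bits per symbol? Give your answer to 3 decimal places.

Probabilities are the counts divided by 220.
Repeatedly combine the two least-probable nodes; the expected code length is the sum of the merged weights.
merge 1/44 + 1/11 → 5/44
merge 23/220 + 6/55 → 47/220
merge 5/44 + 27/220 → 13/55
merge 7/55 + 39/220 → 67/220
merge 47/220 + 13/55 → 9/20
merge 27/110 + 67/220 → 11/20
merge 9/20 + 11/20 → 1
L = 5/44 + 47/220 + 13/55 + 67/220 + 9/20 + 11/20 + 1 = 631/220 ≈ 2.868 bits/symbol.

2.868 bits/symbol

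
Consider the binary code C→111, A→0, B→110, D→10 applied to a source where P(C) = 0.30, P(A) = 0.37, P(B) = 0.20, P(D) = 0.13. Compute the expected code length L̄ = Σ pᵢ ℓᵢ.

2.13 bits/symbol

L̄ = Σ pᵢ·ℓᵢ = 0.30·3 + 0.37·1 + 0.20·3 + 0.13·2 = 2.13 bits/symbol.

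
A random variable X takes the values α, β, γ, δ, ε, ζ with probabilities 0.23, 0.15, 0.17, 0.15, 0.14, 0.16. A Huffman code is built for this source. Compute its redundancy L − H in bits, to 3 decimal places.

0.037 bits

Entropy H = −Σ p log₂ p ≈ 2.5635 bits.
Huffman merges: 7/50+3/20→29/100; 3/20+4/25→31/100; 17/100+23/100→2/5; 29/100+31/100→3/5; 2/5+3/5→1. L = 13/5 ≈ 2.6000.
L − H = 2.6000 − 2.5635 = 0.037 bits.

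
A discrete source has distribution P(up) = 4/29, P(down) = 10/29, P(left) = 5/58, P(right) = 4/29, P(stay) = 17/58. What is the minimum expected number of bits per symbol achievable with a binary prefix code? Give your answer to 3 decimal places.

Repeatedly combine the two least-probable nodes; the expected code length is the sum of the merged weights.
merge 5/58 + 4/29 → 13/58
merge 4/29 + 13/58 → 21/58
merge 17/58 + 10/29 → 37/58
merge 21/58 + 37/58 → 1
L = 13/58 + 21/58 + 37/58 + 1 = 129/58 ≈ 2.224 bits/symbol.

2.224 bits/symbol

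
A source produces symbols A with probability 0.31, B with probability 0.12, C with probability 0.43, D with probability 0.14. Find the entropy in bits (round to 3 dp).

1.812 bits

H = −Σ pᵢ log₂ pᵢ.
−0.31·log₂(0.31) = 0.5238
−0.12·log₂(0.12) = 0.3671
−0.43·log₂(0.43) = 0.5236
−0.14·log₂(0.14) = 0.3971
Sum ≈ 1.8115 → 1.812 bits.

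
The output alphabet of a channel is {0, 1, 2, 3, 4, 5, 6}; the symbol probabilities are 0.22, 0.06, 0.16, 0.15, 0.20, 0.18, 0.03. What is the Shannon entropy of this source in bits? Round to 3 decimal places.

2.619 bits

H = −Σ pᵢ log₂ pᵢ.
−0.22·log₂(0.22) = 0.4806
−0.06·log₂(0.06) = 0.2435
−0.16·log₂(0.16) = 0.4230
−0.15·log₂(0.15) = 0.4105
−0.20·log₂(0.20) = 0.4644
−0.18·log₂(0.18) = 0.4453
−0.03·log₂(0.03) = 0.1518
Sum ≈ 2.6191 → 2.619 bits.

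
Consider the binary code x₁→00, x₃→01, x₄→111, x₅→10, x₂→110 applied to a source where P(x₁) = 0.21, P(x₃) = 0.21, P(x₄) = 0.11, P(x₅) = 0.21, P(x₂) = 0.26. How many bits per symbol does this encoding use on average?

2.37 bits/symbol

L̄ = Σ pᵢ·ℓᵢ = 0.21·2 + 0.21·2 + 0.11·3 + 0.21·2 + 0.26·3 = 2.37 bits/symbol.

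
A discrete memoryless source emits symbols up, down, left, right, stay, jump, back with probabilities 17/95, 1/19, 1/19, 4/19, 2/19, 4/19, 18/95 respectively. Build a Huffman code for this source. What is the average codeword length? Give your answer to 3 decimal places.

2.684 bits/symbol

Repeatedly combine the two least-probable nodes; the expected code length is the sum of the merged weights.
merge 1/19 + 1/19 → 2/19
merge 2/19 + 2/19 → 4/19
merge 17/95 + 18/95 → 7/19
merge 4/19 + 4/19 → 8/19
merge 4/19 + 7/19 → 11/19
merge 8/19 + 11/19 → 1
L = 2/19 + 4/19 + 7/19 + 8/19 + 11/19 + 1 = 51/19 ≈ 2.684 bits/symbol.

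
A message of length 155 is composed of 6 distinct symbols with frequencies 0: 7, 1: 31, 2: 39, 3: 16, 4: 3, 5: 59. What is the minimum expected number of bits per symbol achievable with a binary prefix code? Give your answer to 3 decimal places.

2.219 bits/symbol

Probabilities are the counts divided by 155.
Repeatedly combine the two least-probable nodes; the expected code length is the sum of the merged weights.
merge 3/155 + 7/155 → 2/31
merge 2/31 + 16/155 → 26/155
merge 26/155 + 1/5 → 57/155
merge 39/155 + 57/155 → 96/155
merge 59/155 + 96/155 → 1
L = 2/31 + 26/155 + 57/155 + 96/155 + 1 = 344/155 ≈ 2.219 bits/symbol.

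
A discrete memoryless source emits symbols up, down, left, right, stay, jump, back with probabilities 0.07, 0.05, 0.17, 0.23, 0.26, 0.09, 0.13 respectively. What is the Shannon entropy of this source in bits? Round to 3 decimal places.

2.607 bits

H = −Σ pᵢ log₂ pᵢ.
−0.07·log₂(0.07) = 0.2686
−0.05·log₂(0.05) = 0.2161
−0.17·log₂(0.17) = 0.4346
−0.23·log₂(0.23) = 0.4877
−0.26·log₂(0.26) = 0.5053
−0.09·log₂(0.09) = 0.3127
−0.13·log₂(0.13) = 0.3826
Sum ≈ 2.6075 → 2.607 bits.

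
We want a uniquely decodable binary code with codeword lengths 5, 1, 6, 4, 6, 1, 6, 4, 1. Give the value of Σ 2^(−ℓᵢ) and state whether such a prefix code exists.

With common denominator 2^6 = 64: Σ 2^(−ℓᵢ) = 2/64 + 32/64 + 1/64 + 4/64 + 1/64 + 32/64 + 1/64 + 4/64 + 32/64 = 109/64 = 1.703125.
Kraft's inequality requires Σ ≤ 1; here Σ = 1.703125 > 1, so no such prefix code exists.

1.703125; no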